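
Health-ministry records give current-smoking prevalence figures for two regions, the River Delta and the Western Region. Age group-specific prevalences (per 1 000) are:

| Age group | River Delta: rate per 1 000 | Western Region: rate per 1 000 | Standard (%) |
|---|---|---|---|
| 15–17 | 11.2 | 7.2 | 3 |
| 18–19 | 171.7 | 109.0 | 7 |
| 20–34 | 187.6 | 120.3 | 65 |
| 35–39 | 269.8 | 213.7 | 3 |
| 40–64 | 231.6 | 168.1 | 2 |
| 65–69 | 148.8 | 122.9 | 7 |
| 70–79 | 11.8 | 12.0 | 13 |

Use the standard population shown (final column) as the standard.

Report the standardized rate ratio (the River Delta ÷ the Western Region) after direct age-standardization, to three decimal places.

1.500

Standard weights: 0.03, 0.07, 0.65, 0.03, 0.02, 0.07, 0.13.
The River Delta: 0.0300×11.2 + 0.0700×171.7 + 0.6500×187.6 + 0.0300×269.8 + 0.0200×231.6 + 0.0700×148.8 + 0.1300×11.8 = 158.9710 per 1 000.
The Western Region: 0.0300×7.2 + 0.0700×109.0 + 0.6500×120.3 + 0.0300×213.7 + 0.0200×168.1 + 0.0700×122.9 + 0.1300×12.0 = 105.9770 per 1 000.
Ratio = 158.9710 ÷ 105.9770 = 1.50005.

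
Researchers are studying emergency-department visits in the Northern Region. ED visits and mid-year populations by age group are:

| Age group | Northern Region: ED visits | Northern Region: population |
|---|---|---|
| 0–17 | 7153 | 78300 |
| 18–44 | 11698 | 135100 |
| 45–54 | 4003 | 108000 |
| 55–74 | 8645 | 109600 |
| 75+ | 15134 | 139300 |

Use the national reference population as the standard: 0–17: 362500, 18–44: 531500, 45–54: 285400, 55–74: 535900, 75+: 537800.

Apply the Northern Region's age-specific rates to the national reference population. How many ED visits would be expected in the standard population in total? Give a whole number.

190414

Age-specific rates per 1000 for the Northern Region: 91.354, 86.588, 37.065, 78.878, 108.643.
Expected ED visits = Σ (standard pop × age-specific rate ÷ 1000)
= 362500×91.354/1000 + 531500×86.588/1000 + 285400×37.065/1000 + 535900×78.878/1000 + 537800×108.643/1000
= 33115.74 + 46021.37 + 10578.30 + 42270.58 + 58428.32 = 190414.31.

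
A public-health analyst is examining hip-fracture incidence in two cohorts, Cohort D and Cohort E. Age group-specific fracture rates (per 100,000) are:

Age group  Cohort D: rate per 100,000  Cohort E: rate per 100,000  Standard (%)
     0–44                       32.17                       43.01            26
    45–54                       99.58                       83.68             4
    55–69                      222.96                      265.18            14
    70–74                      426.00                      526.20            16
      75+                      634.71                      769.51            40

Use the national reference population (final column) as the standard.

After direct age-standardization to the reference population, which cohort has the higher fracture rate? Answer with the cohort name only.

Standard weights: 0.26, 0.04, 0.14, 0.16, 0.40.
Cohort D: 0.2600×32.17 + 0.0400×99.58 + 0.1400×222.96 + 0.1600×426.00 + 0.4000×634.71 = 365.6058 per 100,000.
Cohort E: 0.2600×43.01 + 0.0400×83.68 + 0.1400×265.18 + 0.1600×526.20 + 0.4000×769.51 = 443.6510 per 100,000.

Cohort E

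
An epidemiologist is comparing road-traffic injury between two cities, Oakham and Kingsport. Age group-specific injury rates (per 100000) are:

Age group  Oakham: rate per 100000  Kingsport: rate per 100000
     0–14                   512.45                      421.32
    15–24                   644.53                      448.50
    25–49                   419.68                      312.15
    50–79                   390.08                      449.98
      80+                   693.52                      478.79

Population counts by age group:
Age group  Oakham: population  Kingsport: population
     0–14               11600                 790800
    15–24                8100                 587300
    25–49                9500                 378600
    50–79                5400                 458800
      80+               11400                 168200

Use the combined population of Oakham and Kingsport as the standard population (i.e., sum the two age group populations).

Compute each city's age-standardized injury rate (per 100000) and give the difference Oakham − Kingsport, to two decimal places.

Combined standard total = 2429700; weights = 0.3302, 0.2451, 0.1597, 0.1911, 0.0739.
Oakham: 0.3302×512.45 + 0.2451×644.53 + 0.1597×419.68 + 0.1911×390.08 + 0.0739×693.52 = 520.0034 per 100000.
Kingsport: 0.3302×421.32 + 0.2451×448.50 + 0.1597×312.15 + 0.1911×449.98 + 0.0739×478.79 = 420.2662 per 100000.
Difference = 520.0034 − 420.2662 = 99.7371.

99.74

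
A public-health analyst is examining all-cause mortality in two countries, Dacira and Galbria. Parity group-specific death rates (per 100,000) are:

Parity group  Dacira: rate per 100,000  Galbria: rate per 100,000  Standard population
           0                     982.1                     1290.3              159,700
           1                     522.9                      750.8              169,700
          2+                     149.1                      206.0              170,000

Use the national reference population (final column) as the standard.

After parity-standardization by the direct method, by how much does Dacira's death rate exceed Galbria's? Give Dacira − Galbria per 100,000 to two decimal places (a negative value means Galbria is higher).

Standard total = 499,400; weights = 0.3198, 0.3398, 0.3404.
Dacira: 0.3198×982.1 + 0.3398×522.9 + 0.3404×149.1 = 542.5000 per 100,000.
Galbria: 0.3198×1290.3 + 0.3398×750.8 + 0.3404×206.0 = 737.8688 per 100,000.
Difference = 542.5000 − 737.8688 = -195.3688.

-195.37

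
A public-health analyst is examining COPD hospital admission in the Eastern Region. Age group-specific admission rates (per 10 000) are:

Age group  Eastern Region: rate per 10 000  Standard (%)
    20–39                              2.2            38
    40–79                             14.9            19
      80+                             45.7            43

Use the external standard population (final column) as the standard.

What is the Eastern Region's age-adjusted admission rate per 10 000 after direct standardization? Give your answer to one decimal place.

Standard weights: 0.38, 0.19, 0.43.
Standardized rate: 0.3800×2.2 + 0.1900×14.9 + 0.4300×45.7 = 23.3180 per 10 000.

23.3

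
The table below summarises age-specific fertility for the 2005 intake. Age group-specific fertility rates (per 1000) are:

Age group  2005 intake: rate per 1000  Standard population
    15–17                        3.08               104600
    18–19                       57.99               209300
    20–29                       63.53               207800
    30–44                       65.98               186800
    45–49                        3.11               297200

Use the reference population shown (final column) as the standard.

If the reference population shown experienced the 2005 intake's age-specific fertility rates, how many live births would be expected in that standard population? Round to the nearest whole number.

38910

Expected live births = Σ (standard pop × age-specific rate ÷ 1000)
= 104600×3.08/1000 + 209300×57.99/1000 + 207800×63.53/1000 + 186800×65.98/1000 + 297200×3.11/1000
= 322.17 + 12137.31 + 13201.53 + 12325.06 + 924.29 = 38910.36.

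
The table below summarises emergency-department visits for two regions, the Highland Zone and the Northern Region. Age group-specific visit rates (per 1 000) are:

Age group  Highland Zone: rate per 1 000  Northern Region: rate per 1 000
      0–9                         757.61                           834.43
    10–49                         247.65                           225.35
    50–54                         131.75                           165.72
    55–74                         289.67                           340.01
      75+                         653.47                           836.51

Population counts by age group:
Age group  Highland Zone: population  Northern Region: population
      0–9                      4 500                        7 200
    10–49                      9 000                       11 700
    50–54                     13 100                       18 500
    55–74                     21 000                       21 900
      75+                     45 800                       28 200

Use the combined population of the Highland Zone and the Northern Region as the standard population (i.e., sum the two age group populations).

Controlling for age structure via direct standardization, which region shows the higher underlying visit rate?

Northern Region

Combined standard total = 180 900; weights = 0.0647, 0.1144, 0.1747, 0.2371, 0.4091.
The Highland Zone: 0.0647×757.61 + 0.1144×247.65 + 0.1747×131.75 + 0.2371×289.67 + 0.4091×653.47 = 436.3588 per 1 000.
The Northern Region: 0.0647×834.43 + 0.1144×225.35 + 0.1747×165.72 + 0.2371×340.01 + 0.4091×836.51 = 531.5229 per 1 000.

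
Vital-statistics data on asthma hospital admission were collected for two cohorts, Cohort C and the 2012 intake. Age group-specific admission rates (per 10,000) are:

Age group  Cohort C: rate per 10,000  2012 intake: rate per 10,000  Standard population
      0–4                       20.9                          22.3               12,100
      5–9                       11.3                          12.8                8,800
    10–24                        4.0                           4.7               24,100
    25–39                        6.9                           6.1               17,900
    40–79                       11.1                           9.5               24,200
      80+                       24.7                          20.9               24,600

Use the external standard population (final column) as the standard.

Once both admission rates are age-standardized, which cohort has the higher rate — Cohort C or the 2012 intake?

Cohort C

Standard total = 111,700; weights = 0.1083, 0.0788, 0.2158, 0.1603, 0.2167, 0.2202.
Cohort C: 0.1083×20.9 + 0.0788×11.3 + 0.2158×4.0 + 0.1603×6.9 + 0.2167×11.1 + 0.2202×24.7 = 12.9676 per 10,000.
The 2012 intake: 0.1083×22.3 + 0.0788×12.8 + 0.2158×4.7 + 0.1603×6.1 + 0.2167×9.5 + 0.2202×20.9 = 12.0767 per 10,000.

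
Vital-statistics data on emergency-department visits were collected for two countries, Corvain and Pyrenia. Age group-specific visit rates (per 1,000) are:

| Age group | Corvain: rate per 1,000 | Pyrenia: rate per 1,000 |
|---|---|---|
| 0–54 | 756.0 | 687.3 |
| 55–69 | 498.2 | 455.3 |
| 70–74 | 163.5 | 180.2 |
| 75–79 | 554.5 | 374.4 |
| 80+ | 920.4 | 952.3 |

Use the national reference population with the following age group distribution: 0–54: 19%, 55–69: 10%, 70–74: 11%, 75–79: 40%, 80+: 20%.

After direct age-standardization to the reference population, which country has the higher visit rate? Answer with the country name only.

Corvain

Standard weights: 0.19, 0.10, 0.11, 0.40, 0.20.
Corvain: 0.1900×756.0 + 0.1000×498.2 + 0.1100×163.5 + 0.4000×554.5 + 0.2000×920.4 = 617.3250 per 1,000.
Pyrenia: 0.1900×687.3 + 0.1000×455.3 + 0.1100×180.2 + 0.4000×374.4 + 0.2000×952.3 = 536.1590 per 1,000.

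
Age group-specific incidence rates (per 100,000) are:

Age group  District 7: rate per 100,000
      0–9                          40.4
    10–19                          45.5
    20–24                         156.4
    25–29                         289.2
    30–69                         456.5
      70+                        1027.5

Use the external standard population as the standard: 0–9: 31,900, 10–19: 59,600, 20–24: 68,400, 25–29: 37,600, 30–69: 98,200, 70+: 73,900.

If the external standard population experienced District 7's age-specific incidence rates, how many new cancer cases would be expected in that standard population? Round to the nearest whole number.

1463

Expected new cancer cases = Σ (standard pop × age-specific rate ÷ 100,000)
= 31,900×40.4/100,000 + 59,600×45.5/100,000 + 68,400×156.4/100,000 + 37,600×289.2/100,000 + 98,200×456.5/100,000 + 73,900×1027.5/100,000
= 12.89 + 27.12 + 106.98 + 108.74 + 448.28 + 759.32 = 1463.33.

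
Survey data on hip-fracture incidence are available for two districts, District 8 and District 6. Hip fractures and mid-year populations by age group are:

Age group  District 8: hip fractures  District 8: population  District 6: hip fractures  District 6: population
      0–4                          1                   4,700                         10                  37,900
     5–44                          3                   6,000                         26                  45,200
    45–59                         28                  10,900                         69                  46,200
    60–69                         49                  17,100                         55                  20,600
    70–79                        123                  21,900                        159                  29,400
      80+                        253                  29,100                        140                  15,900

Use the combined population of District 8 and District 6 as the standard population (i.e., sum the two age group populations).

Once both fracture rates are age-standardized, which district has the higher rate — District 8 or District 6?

District 8

Age-specific rates per 100,000 for District 8: 21.28, 50.00, 256.88, 286.55, 561.64, 869.42.
For District 6: 26.39, 57.52, 149.35, 266.99, 540.82, 880.50.
Combined standard total = 284,900; weights = 0.1495, 0.1797, 0.2004, 0.1323, 0.1801, 0.1580.
District 8: 0.1495×21.28 + 0.1797×50.00 + 0.2004×256.88 + 0.1323×286.55 + 0.1801×561.64 + 0.1580×869.42 = 340.0254 per 100,000.
District 6: 0.1495×26.39 + 0.1797×57.52 + 0.2004×149.35 + 0.1323×266.99 + 0.1801×540.82 + 0.1580×880.50 = 316.0025 per 100,000.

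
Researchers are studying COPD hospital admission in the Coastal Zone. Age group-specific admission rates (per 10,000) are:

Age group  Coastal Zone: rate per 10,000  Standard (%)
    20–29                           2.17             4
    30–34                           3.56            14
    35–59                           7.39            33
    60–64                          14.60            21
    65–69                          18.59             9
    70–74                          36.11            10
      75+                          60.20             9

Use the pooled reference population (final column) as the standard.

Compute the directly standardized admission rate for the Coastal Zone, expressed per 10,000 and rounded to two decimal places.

16.79

Standard weights: 0.04, 0.14, 0.33, 0.21, 0.09, 0.10, 0.09.
Standardized rate: 0.0400×2.17 + 0.1400×3.56 + 0.3300×7.39 + 0.2100×14.60 + 0.0900×18.59 + 0.1000×36.11 + 0.0900×60.20 = 16.7920 per 10,000.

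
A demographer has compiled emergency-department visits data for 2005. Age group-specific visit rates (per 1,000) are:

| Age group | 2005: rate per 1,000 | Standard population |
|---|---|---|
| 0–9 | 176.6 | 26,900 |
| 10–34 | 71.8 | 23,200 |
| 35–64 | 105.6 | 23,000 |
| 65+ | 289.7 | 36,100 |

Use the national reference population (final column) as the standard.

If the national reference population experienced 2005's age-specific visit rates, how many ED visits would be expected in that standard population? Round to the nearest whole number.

19303

Expected ED visits = Σ (standard pop × age-specific rate ÷ 1,000)
= 26,900×176.6/1,000 + 23,200×71.8/1,000 + 23,000×105.6/1,000 + 36,100×289.7/1,000
= 4750.54 + 1665.76 + 2428.80 + 10458.17 = 19303.27.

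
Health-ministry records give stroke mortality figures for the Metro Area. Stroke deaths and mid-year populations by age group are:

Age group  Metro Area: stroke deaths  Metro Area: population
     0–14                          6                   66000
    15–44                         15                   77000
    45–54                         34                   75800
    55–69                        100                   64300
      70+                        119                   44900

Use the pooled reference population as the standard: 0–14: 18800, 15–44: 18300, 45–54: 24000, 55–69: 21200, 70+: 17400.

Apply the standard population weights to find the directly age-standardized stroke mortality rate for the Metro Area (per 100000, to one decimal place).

95.4

Age-specific rates per 100000 for the Metro Area: 9.09, 19.48, 44.85, 155.52, 265.03.
Standard total = 99700; weights = 0.1886, 0.1836, 0.2407, 0.2126, 0.1745.
Standardized rate: 0.1886×9.09 + 0.1836×19.48 + 0.2407×44.85 + 0.2126×155.52 + 0.1745×265.03 = 95.4117 per 100000.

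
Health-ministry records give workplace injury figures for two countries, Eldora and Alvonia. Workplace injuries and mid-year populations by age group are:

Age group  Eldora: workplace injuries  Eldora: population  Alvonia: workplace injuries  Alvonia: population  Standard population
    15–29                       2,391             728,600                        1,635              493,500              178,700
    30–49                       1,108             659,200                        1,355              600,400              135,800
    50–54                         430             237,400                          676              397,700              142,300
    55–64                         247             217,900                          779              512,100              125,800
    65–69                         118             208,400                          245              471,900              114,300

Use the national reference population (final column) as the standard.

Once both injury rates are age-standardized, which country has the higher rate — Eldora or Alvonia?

Age-specific rates per 10,000 for Eldora: 32.82, 16.81, 18.11, 11.34, 5.66.
For Alvonia: 33.13, 22.57, 17.00, 15.21, 5.19.
Standard total = 696,900; weights = 0.2564, 0.1949, 0.2042, 0.1805, 0.1640.
Eldora: 0.2564×32.82 + 0.1949×16.81 + 0.2042×18.11 + 0.1805×11.34 + 0.1640×5.66 = 18.3635 per 10,000.
Alvonia: 0.2564×33.13 + 0.1949×22.57 + 0.2042×17.00 + 0.1805×15.21 + 0.1640×5.19 = 19.9614 per 10,000.
The crude rates (20.93 vs 18.94) would put Eldora higher, but that reflects its age composition; once standardized to a common age structure, Alvonia has the higher underlying rate.

Alvonia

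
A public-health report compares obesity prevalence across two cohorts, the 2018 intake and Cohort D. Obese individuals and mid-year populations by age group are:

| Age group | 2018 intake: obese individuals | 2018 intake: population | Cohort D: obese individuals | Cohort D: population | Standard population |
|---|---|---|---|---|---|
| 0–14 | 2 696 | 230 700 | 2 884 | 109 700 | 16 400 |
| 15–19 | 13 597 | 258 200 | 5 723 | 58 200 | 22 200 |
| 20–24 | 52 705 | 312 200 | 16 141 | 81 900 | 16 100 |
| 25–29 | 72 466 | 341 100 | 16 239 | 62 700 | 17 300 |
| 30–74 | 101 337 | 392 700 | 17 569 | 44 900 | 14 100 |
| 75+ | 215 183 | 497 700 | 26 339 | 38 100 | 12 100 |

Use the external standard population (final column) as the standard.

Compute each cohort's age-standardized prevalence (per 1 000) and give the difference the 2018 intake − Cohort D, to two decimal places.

Age-specific rates per 1 000 for the 2018 intake: 11.686, 52.661, 168.818, 212.448, 258.052, 432.355.
For Cohort D: 26.290, 98.333, 197.082, 258.995, 391.292, 691.312.
Standard total = 98 200; weights = 0.1670, 0.2261, 0.1640, 0.1762, 0.1436, 0.1232.
The 2018 intake: 0.1670×11.686 + 0.2261×52.661 + 0.1640×168.818 + 0.1762×212.448 + 0.1436×258.052 + 0.1232×432.355 = 169.2879 per 1 000.
Cohort D: 0.1670×26.290 + 0.2261×98.333 + 0.1640×197.082 + 0.1762×258.995 + 0.1436×391.292 + 0.1232×691.312 = 245.9255 per 1 000.
Difference = 169.2879 − 245.9255 = -76.6376.

-76.64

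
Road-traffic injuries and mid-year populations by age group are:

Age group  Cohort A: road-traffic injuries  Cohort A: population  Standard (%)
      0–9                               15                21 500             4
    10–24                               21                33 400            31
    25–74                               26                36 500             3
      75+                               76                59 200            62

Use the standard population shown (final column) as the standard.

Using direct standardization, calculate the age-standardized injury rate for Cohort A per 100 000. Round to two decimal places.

104.01

Age-specific rates per 100 000 for Cohort A: 69.77, 62.87, 71.23, 128.38.
Standard weights: 0.04, 0.31, 0.03, 0.62.
Standardized rate: 0.0400×69.77 + 0.3100×62.87 + 0.0300×71.23 + 0.6200×128.38 = 104.0133 per 100 000.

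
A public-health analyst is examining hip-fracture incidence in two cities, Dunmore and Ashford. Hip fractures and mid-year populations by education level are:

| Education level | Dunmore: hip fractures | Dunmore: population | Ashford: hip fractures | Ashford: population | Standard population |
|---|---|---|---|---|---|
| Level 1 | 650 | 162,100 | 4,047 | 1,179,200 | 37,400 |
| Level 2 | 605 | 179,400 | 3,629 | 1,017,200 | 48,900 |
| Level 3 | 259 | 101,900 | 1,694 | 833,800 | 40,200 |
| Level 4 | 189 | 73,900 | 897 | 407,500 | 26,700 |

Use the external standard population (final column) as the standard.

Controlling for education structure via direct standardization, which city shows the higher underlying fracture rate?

Education-specific rates per 100,000 for Dunmore: 400.99, 337.24, 254.17, 255.75.
For Ashford: 343.20, 356.76, 203.17, 220.12.
Standard total = 153,200; weights = 0.2441, 0.3192, 0.2624, 0.1743.
Dunmore: 0.2441×400.99 + 0.3192×337.24 + 0.2624×254.17 + 0.1743×255.75 = 316.8011 per 100,000.
Ashford: 0.2441×343.20 + 0.3192×356.76 + 0.2624×203.17 + 0.1743×220.12 = 289.3338 per 100,000.

Dunmore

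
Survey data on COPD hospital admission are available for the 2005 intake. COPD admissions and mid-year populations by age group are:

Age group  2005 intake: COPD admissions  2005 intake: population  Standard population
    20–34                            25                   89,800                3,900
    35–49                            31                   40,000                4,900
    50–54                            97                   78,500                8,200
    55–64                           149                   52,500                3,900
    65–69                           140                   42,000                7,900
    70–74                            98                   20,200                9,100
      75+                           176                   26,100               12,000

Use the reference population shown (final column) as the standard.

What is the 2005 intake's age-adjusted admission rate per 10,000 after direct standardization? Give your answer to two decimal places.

Age-specific rates per 10,000 for the 2005 intake: 2.78, 7.75, 12.36, 28.38, 33.33, 48.51, 67.43.
Standard total = 49,900; weights = 0.0782, 0.0982, 0.1643, 0.0782, 0.1583, 0.1824, 0.2405.
Standardized rate: 0.0782×2.78 + 0.0982×7.75 + 0.1643×12.36 + 0.0782×28.38 + 0.1583×33.33 + 0.1824×48.51 + 0.2405×67.43 = 35.5683 per 10,000.

35.57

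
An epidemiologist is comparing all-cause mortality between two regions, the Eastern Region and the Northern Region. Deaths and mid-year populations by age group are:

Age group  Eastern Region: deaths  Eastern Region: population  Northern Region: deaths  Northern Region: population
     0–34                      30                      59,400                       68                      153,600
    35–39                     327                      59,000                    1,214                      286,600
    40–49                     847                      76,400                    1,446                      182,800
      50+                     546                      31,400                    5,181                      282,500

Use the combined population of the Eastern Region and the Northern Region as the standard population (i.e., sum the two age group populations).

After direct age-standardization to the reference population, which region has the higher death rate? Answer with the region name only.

Eastern Region

Age-specific rates per 1,000 for the Eastern Region: 0.505, 5.542, 11.086, 17.389.
For the Northern Region: 0.443, 4.236, 7.910, 18.340.
Combined standard total = 1,131,700; weights = 0.1882, 0.3054, 0.2290, 0.2774.
The Eastern Region: 0.1882×0.505 + 0.3054×5.542 + 0.2290×11.086 + 0.2774×17.389 = 9.1498 per 1,000.
The Northern Region: 0.1882×0.443 + 0.3054×4.236 + 0.2290×7.910 + 0.2774×18.340 = 8.2755 per 1,000.
The crude rates (7.74 vs 8.73) would put the Northern Region higher, but that reflects its age composition; once standardized to a common age structure, the Eastern Region has the higher underlying rate.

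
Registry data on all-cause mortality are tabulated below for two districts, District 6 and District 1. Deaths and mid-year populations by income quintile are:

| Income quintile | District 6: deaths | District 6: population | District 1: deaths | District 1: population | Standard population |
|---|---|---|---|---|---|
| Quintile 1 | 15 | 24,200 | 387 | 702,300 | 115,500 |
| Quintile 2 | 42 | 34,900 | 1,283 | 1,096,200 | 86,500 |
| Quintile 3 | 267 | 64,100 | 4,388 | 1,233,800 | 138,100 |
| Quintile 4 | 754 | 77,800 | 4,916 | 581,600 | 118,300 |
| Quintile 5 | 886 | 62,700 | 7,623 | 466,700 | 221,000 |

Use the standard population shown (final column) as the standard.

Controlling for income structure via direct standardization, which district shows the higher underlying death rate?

District 1

Income-specific rates per 1,000 for District 6: 0.620, 1.203, 4.165, 9.692, 14.131.
For District 1: 0.551, 1.170, 3.556, 8.453, 16.334.
Standard total = 679,400; weights = 0.1700, 0.1273, 0.2033, 0.1741, 0.3253.
District 6: 0.1700×0.620 + 0.1273×1.203 + 0.2033×4.165 + 0.1741×9.692 + 0.3253×14.131 = 7.3894 per 1,000.
District 1: 0.1700×0.551 + 0.1273×1.170 + 0.2033×3.556 + 0.1741×8.453 + 0.3253×16.334 = 7.7506 per 1,000.
The crude rates (7.45 vs 4.56) would put District 6 higher, but that reflects its income composition; once standardized to a common income structure, District 1 has the higher underlying rate.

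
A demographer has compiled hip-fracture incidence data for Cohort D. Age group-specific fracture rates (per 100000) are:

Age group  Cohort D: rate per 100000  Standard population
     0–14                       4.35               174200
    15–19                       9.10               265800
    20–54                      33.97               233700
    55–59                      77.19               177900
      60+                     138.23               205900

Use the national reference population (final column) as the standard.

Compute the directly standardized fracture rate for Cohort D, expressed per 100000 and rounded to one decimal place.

50.4

Standard total = 1057500; weights = 0.1647, 0.2513, 0.2210, 0.1682, 0.1947.
Standardized rate: 0.1647×4.35 + 0.2513×9.10 + 0.2210×33.97 + 0.1682×77.19 + 0.1947×138.23 = 50.4104 per 100000.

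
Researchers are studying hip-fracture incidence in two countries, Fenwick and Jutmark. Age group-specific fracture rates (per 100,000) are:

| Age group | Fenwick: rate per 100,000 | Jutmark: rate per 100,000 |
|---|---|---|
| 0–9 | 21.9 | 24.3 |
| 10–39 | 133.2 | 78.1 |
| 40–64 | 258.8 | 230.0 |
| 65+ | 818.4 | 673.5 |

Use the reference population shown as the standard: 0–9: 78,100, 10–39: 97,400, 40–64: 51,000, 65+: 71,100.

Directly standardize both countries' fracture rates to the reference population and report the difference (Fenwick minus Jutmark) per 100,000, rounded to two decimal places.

Standard total = 297,600; weights = 0.2624, 0.3273, 0.1714, 0.2389.
Fenwick: 0.2624×21.9 + 0.3273×133.2 + 0.1714×258.8 + 0.2389×818.4 = 289.2174 per 100,000.
Jutmark: 0.2624×24.3 + 0.3273×78.1 + 0.1714×230.0 + 0.2389×673.5 = 232.2601 per 100,000.
Difference = 289.2174 − 232.2601 = 56.9573.

56.96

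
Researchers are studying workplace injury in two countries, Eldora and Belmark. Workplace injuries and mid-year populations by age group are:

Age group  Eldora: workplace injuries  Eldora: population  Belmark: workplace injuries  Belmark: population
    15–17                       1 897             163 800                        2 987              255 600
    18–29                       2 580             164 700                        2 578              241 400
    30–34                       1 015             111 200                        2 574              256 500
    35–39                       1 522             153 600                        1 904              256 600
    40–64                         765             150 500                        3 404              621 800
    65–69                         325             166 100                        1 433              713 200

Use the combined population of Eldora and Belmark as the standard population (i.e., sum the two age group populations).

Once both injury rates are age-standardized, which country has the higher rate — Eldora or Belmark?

Eldora

Age-specific rates per 10 000 for Eldora: 115.81, 156.65, 91.28, 99.09, 50.83, 19.57.
For Belmark: 116.86, 106.79, 100.35, 74.20, 54.74, 20.09.
Combined standard total = 3 255 000; weights = 0.1288, 0.1248, 0.1130, 0.1260, 0.2373, 0.2701.
Eldora: 0.1288×115.81 + 0.1248×156.65 + 0.1130×91.28 + 0.1260×99.09 + 0.2373×50.83 + 0.2701×19.57 = 74.6103 per 10 000.
Belmark: 0.1288×116.86 + 0.1248×106.79 + 0.1130×100.35 + 0.1260×74.20 + 0.2373×54.74 + 0.2701×20.09 = 67.4850 per 10 000.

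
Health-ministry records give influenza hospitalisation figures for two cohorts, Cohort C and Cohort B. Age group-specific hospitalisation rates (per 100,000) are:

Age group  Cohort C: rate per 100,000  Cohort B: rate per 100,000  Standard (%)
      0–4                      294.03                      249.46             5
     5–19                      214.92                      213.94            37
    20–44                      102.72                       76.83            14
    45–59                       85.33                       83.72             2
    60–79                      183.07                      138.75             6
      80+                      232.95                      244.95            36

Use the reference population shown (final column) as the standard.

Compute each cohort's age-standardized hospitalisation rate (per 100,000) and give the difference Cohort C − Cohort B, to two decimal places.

Standard weights: 0.05, 0.37, 0.14, 0.02, 0.06, 0.36.
Cohort C: 0.0500×294.03 + 0.3700×214.92 + 0.1400×102.72 + 0.0200×85.33 + 0.0600×183.07 + 0.3600×232.95 = 205.1555 per 100,000.
Cohort B: 0.0500×249.46 + 0.3700×213.94 + 0.1400×76.83 + 0.0200×83.72 + 0.0600×138.75 + 0.3600×244.95 = 200.5684 per 100,000.
Difference = 205.1555 − 200.5684 = 4.5871.

4.59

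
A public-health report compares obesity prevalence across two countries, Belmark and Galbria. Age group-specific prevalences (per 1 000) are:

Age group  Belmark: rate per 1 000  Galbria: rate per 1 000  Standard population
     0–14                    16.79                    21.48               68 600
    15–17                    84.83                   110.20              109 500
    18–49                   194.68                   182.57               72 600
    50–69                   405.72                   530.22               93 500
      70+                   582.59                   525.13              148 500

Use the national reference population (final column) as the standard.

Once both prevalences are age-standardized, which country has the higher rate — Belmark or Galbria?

Standard total = 492 700; weights = 0.1392, 0.2222, 0.1474, 0.1898, 0.3014.
Belmark: 0.1392×16.79 + 0.2222×84.83 + 0.1474×194.68 + 0.1898×405.72 + 0.3014×582.59 = 302.4637 per 1 000.
Galbria: 0.1392×21.48 + 0.2222×110.20 + 0.1474×182.57 + 0.1898×530.22 + 0.3014×525.13 = 313.2786 per 1 000.

Galbria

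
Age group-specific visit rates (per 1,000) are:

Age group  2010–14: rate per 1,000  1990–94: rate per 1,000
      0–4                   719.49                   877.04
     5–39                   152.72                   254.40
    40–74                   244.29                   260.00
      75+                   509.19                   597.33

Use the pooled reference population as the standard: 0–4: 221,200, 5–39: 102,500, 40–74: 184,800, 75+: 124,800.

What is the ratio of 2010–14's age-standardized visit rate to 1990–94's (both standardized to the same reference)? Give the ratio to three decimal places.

Standard total = 633,300; weights = 0.3493, 0.1619, 0.2918, 0.1971.
2010–14: 0.3493×719.49 + 0.1619×152.72 + 0.2918×244.29 + 0.1971×509.19 = 447.6499 per 1,000.
1990–94: 0.3493×877.04 + 0.1619×254.40 + 0.2918×260.00 + 0.1971×597.33 = 541.0896 per 1,000.
Ratio = 447.6499 ÷ 541.0896 = 0.82731.

0.827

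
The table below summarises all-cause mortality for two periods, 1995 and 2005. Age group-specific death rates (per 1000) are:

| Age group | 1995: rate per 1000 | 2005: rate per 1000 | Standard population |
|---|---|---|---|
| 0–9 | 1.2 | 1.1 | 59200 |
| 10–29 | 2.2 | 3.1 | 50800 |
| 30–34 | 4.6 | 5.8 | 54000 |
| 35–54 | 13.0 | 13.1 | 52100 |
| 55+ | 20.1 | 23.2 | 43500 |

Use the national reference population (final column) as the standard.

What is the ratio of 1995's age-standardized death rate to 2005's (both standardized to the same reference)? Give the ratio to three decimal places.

0.890

Standard total = 259600; weights = 0.2280, 0.1957, 0.2080, 0.2007, 0.1676.
1995: 0.2280×1.2 + 0.1957×2.2 + 0.2080×4.6 + 0.2007×13.0 + 0.1676×20.1 = 7.6381 per 1000.
2005: 0.2280×1.1 + 0.1957×3.1 + 0.2080×5.8 + 0.2007×13.1 + 0.1676×23.2 = 8.5805 per 1000.
Ratio = 7.6381 ÷ 8.5805 = 0.89016.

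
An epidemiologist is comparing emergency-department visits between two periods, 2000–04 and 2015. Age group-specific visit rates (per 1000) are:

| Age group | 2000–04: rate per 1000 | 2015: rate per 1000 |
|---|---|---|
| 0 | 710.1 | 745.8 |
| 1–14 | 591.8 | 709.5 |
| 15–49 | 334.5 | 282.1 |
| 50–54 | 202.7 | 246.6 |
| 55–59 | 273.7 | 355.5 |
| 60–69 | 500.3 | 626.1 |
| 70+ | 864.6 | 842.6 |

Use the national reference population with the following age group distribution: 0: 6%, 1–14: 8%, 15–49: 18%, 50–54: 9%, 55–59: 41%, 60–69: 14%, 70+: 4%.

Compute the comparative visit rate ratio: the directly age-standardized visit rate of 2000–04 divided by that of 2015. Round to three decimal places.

Standard weights: 0.06, 0.08, 0.18, 0.09, 0.41, 0.14, 0.04.
2000–04: 0.0600×710.1 + 0.0800×591.8 + 0.1800×334.5 + 0.0900×202.7 + 0.4100×273.7 + 0.1400×500.3 + 0.0400×864.6 = 385.2460 per 1000.
2015: 0.0600×745.8 + 0.0800×709.5 + 0.1800×282.1 + 0.0900×246.6 + 0.4100×355.5 + 0.1400×626.1 + 0.0400×842.6 = 441.5930 per 1000.
Ratio = 385.2460 ÷ 441.5930 = 0.87240.

0.872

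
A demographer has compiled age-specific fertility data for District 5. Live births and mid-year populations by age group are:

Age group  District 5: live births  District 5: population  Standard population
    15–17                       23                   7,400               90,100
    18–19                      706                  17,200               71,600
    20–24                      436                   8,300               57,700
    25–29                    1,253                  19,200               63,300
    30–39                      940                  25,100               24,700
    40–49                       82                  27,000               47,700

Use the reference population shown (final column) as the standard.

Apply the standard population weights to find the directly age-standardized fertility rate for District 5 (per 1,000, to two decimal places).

32.25

Age-specific rates per 1,000 for District 5: 3.108, 41.047, 52.530, 65.260, 37.450, 3.037.
Standard total = 355,100; weights = 0.2537, 0.2016, 0.1625, 0.1783, 0.0696, 0.1343.
Standardized rate: 0.2537×3.108 + 0.2016×41.047 + 0.1625×52.530 + 0.1783×65.260 + 0.0696×37.450 + 0.1343×3.037 = 32.2468 per 1,000.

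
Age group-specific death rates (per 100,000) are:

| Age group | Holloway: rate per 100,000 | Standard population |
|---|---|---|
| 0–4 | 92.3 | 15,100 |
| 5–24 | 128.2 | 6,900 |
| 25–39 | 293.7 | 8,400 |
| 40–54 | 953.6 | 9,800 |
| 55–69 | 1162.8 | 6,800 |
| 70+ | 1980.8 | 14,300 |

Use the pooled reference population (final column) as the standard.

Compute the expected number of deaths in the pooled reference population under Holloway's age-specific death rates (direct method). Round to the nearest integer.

Expected deaths = Σ (standard pop × age-specific rate ÷ 100,000)
= 15,100×92.3/100,000 + 6,900×128.2/100,000 + 8,400×293.7/100,000 + 9,800×953.6/100,000 + 6,800×1162.8/100,000 + 14,300×1980.8/100,000
= 13.94 + 8.85 + 24.67 + 93.45 + 79.07 + 283.25 = 503.23.

503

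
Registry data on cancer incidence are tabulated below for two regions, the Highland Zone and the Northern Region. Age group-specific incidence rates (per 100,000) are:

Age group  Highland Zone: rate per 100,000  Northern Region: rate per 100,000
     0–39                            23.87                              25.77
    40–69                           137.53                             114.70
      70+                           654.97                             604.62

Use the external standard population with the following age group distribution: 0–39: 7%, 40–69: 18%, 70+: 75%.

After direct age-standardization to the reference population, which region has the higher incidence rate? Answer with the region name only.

Standard weights: 0.07, 0.18, 0.75.
The Highland Zone: 0.0700×23.87 + 0.1800×137.53 + 0.7500×654.97 = 517.6538 per 100,000.
The Northern Region: 0.0700×25.77 + 0.1800×114.70 + 0.7500×604.62 = 475.9149 per 100,000.

Highland Zone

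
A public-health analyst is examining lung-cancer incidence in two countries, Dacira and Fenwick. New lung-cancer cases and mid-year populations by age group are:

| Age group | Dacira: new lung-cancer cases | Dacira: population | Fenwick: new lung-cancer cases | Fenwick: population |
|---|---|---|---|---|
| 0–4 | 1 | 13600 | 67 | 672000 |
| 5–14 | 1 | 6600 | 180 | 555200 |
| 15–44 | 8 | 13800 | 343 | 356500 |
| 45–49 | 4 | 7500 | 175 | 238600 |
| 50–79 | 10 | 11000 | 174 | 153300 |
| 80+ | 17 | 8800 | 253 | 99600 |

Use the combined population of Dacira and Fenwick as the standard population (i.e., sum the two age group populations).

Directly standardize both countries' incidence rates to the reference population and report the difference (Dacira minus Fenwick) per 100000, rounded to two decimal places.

Age-specific rates per 100000 for Dacira: 7.35, 15.15, 57.97, 53.33, 90.91, 193.18.
For Fenwick: 9.97, 32.42, 96.21, 73.34, 113.50, 254.02.
Combined standard total = 2136500; weights = 0.3209, 0.2630, 0.1733, 0.1152, 0.0769, 0.0507.
Dacira: 0.3209×7.35 + 0.2630×15.15 + 0.1733×57.97 + 0.1152×53.33 + 0.0769×90.91 + 0.0507×193.18 = 39.3272 per 100000.
Fenwick: 0.3209×9.97 + 0.2630×32.42 + 0.1733×96.21 + 0.1152×73.34 + 0.0769×113.50 + 0.0507×254.02 = 58.4654 per 100000.
Difference = 39.3272 − 58.4654 = -19.1382.

-19.14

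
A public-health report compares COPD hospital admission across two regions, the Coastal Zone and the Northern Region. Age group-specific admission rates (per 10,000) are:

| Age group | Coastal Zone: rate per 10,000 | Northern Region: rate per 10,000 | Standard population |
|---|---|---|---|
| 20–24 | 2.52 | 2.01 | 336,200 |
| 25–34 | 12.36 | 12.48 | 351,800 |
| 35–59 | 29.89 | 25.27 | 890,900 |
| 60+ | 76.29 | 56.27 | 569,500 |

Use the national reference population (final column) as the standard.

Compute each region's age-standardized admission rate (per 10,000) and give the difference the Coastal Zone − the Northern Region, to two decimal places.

Standard total = 2,148,400; weights = 0.1565, 0.1637, 0.4147, 0.2651.
The Coastal Zone: 0.1565×2.52 + 0.1637×12.36 + 0.4147×29.89 + 0.2651×76.29 = 35.0361 per 10,000.
The Northern Region: 0.1565×2.01 + 0.1637×12.48 + 0.4147×25.27 + 0.2651×56.27 = 27.7532 per 10,000.
Difference = 35.0361 − 27.7532 = 7.2829.

7.28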